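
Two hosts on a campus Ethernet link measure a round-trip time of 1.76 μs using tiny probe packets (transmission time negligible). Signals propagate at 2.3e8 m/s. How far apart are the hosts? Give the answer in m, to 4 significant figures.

202.4 m

One-way propagation = RTT/2 = 0.88 μs.
d = s × t = 2.3e+08 × 8.8e-07 = 202.4 m.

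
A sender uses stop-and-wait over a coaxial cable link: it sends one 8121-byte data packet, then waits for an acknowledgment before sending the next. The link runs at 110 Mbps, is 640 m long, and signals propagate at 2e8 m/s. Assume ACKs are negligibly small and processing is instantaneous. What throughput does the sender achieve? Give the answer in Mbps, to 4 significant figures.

t_tx = L/R = 64968/110000000 = 0.000590618 s.
t_prop = 640/200000000 = 3.2e-06 s; RTT = 6.4e-06 s.
Cycle = t_tx + RTT = 0.000597018 s.
Throughput = L / cycle = 64968 / 0.000597018 = 108.8 Mbps.

108.8 Mbps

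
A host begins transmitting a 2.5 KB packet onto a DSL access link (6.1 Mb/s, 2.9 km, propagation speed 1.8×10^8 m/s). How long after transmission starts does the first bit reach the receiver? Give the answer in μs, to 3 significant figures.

First bit experiences only propagation delay: d/s = 2900/180000000 = 16.1 μs.

16.1 μs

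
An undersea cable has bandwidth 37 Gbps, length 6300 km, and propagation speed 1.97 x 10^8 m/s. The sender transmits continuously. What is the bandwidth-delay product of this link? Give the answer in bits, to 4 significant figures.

1183000000 bits

Propagation delay = 6300000 / 197000000 = 0.0319797 s.
BDP = R × t_prop = 37000000000 × 0.0319797 = 1183250000 bits.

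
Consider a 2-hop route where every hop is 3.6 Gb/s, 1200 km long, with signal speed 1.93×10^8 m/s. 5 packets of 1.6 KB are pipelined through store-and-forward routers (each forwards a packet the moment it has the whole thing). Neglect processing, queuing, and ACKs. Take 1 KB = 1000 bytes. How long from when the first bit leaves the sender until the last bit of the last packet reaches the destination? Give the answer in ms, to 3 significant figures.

Per-hop transmission t_tx = L/R = 12800/3600000000 = 0.00355556 ms.
Per-hop propagation t_prop = 1200000/193000000 = 6.21762 ms.
Pipeline fill: first packet needs 2·t_tx to clear all hops; remaining 4 packets each add one t_tx.
Total = (2+5-1)·t_tx + 2·t_prop = 6·0.00355556 + 2·6.21762 = 12.5 ms.

12.5 ms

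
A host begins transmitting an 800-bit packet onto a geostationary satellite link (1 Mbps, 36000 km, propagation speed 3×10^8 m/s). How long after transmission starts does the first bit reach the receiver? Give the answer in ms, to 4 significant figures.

First bit experiences only propagation delay: d/s = 36000000/300000000 = 120.0 ms.

120.0 ms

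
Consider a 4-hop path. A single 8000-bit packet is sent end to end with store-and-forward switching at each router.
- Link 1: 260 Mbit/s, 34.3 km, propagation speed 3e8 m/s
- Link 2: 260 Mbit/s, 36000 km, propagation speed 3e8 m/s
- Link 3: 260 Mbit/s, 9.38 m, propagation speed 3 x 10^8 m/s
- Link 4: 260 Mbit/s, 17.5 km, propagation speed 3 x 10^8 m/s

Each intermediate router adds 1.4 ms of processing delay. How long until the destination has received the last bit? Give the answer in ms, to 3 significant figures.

124 ms

Transmission delay per hop = L/R = 8000/260000000 = 0.0307692 ms; 4 hops → 0.123077 ms.
Propagation delays (d/s per hop): 0.114333, 120, 3.12667e-05, 0.0583333 ms; sum = 120.173 ms.
Processing at 3 router(s): 3 × 1.4 ms = 4.2 ms.
End-to-end = 124 ms.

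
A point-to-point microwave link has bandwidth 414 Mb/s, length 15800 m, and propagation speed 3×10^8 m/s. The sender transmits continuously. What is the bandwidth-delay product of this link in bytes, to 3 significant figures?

2730 bytes

Propagation delay = 15800 / 300000000 = 5.26667e-05 s.
BDP = R × t_prop = 414000000 × 5.26667e-05 = 21804 bits.
In bytes: 21804/8 = 2730 bytes.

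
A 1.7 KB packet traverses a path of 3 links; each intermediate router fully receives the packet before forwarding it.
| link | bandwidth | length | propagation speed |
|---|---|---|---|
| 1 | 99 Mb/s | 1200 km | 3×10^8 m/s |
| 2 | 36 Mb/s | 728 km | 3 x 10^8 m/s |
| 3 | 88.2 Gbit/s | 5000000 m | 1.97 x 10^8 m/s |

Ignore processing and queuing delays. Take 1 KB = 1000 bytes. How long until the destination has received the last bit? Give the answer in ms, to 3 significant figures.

L = 13600 bits.
Transmission delays (L/R per hop): 0.137374, 0.377778, 0.000154195 ms; sum = 0.515306 ms.
Propagation delays (d/s per hop): 4, 2.42667, 25.3807 ms; sum = 31.8074 ms.
End-to-end = 32.3 ms.

32.3 ms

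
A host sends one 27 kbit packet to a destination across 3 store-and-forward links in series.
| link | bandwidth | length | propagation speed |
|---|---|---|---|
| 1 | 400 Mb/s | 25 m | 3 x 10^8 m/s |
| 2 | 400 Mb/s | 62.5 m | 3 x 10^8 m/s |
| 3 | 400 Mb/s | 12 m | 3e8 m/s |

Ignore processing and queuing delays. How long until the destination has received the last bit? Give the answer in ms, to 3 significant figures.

0.203 ms

L = 27000 bits.
Transmission delay per hop = L/R = 27000/400000000 = 0.0675 ms; 3 hops → 0.2025 ms.
Propagation delays (d/s per hop): 8.33333e-05, 0.000208333, 4e-05 ms; sum = 0.000331667 ms.
End-to-end = 0.203 ms.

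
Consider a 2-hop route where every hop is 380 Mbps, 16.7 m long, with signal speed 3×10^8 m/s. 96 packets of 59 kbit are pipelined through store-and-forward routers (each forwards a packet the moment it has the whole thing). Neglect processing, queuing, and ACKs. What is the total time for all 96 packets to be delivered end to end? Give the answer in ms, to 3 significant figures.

15.1 ms

Per-hop transmission t_tx = L/R = 59000/380000000 = 0.155263 ms.
Per-hop propagation t_prop = 16.7/300000000 = 5.56667e-05 ms.
Pipeline fill: first packet needs 2·t_tx to clear all hops; remaining 95 packets each add one t_tx.
Total = (2+96-1)·t_tx + 2·t_prop = 97·0.155263 + 2·5.56667e-05 = 15.1 ms.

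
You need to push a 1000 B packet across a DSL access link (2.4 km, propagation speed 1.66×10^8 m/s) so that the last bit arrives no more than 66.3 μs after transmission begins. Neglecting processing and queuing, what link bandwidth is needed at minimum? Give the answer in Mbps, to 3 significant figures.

154 Mbps

L = 8000 bits.
Propagation delay = 2400 / 166000000 = 14.4578 μs.
Transmission budget = 66.3 − 14.4578 = 51.8422 μs.
R ≥ L / t_tx = 8000 bits / 5.18422e-05 s = 154 Mbps.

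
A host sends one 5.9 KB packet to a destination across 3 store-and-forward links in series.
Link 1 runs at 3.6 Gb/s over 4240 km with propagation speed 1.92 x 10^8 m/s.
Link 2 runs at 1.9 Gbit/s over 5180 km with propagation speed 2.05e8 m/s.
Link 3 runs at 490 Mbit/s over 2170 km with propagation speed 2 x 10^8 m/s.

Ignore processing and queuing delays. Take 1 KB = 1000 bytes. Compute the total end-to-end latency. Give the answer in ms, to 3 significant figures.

L = 47200 bits.
Transmission delays (L/R per hop): 0.0131111, 0.0248421, 0.0963265 ms; sum = 0.13428 ms.
Propagation delays (d/s per hop): 22.0833, 25.2683, 10.85 ms; sum = 58.2016 ms.
End-to-end = 58.3 ms.

58.3 ms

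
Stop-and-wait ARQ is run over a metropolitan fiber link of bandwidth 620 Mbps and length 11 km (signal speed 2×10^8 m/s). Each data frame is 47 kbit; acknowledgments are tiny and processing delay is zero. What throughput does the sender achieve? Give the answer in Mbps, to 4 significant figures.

t_tx = L/R = 47000/620000000 = 7.58065e-05 s.
t_prop = 11000/200000000 = 5.5e-05 s; RTT = 0.00011 s.
Cycle = t_tx + RTT = 0.000185806 s.
Throughput = L / cycle = 47000 / 0.000185806 = 253.0 Mbps.

253.0 Mbps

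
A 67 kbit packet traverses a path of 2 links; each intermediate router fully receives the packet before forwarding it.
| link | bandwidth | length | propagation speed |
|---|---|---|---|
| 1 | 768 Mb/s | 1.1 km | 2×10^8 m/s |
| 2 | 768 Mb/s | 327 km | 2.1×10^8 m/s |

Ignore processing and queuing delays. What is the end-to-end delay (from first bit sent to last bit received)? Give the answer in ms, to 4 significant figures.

1.737 ms

L = 67000 bits.
Transmission delay per hop = L/R = 67000/768000000 = 0.0872396 ms; 2 hops → 0.174479 ms.
Propagation delays (d/s per hop): 0.0055, 1.55714 ms; sum = 1.56264 ms.
End-to-end = 1.737 ms.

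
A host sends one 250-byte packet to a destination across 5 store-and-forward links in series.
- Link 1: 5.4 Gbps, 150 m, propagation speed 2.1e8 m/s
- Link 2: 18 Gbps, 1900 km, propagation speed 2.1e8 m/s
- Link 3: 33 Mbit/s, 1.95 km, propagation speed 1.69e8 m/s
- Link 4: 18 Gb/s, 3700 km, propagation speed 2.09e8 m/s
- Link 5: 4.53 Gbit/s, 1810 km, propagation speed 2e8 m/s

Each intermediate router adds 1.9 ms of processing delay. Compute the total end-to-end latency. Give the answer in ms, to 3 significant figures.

L = 250 × 8 = 2000 bits.
Transmission delays (L/R per hop): 0.00037037, 0.000111111, 0.0606061, 0.000111111, 0.000441501 ms; sum = 0.0616402 ms.
Propagation delays (d/s per hop): 0.000714286, 9.04762, 0.0115385, 17.7033, 9.05 ms; sum = 35.8132 ms.
Processing at 4 router(s): 4 × 1.9 ms = 7.6 ms.
End-to-end = 43.5 ms.

43.5 ms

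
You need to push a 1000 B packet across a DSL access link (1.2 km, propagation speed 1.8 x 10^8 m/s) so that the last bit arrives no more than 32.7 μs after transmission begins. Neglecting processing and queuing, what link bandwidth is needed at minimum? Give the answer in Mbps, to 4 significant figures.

307.3 Mbps

L = 8000 bits.
Propagation delay = 1200 / 180000000 = 6.66667 μs.
Transmission budget = 32.7 − 6.66667 = 26.0333 μs.
R ≥ L / t_tx = 8000 bits / 2.60333e-05 s = 307.3 Mbps.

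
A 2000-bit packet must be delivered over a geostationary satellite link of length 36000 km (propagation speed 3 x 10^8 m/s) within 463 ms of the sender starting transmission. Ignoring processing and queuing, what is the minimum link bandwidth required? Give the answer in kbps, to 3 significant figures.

Propagation delay = 36000000 / 300000000 = 120 ms.
Transmission budget = 463 − 120 = 343 ms.
R ≥ L / t_tx = 2000 bits / 0.343 s = 5.83 kbps.

5.83 kbps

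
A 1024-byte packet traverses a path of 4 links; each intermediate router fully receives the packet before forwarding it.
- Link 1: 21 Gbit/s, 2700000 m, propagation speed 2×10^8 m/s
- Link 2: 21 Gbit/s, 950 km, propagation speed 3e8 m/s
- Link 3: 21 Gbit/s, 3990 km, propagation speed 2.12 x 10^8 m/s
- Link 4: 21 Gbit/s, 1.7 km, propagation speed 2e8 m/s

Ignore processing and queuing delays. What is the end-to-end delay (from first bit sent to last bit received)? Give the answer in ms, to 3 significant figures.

35.5 ms

L = 1024 × 8 = 8192 bits.
Transmission delay per hop = L/R = 8192/21000000000 = 0.000390095 ms; 4 hops → 0.00156038 ms.
Propagation delays (d/s per hop): 13.5, 3.16667, 18.8208, 0.0085 ms; sum = 35.4959 ms.
End-to-end = 35.5 ms.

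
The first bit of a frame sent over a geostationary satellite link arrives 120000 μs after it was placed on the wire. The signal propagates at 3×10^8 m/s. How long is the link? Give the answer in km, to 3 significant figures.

d = s × t_prop = 300000000 × 0.12 = 36000 km.

36000 km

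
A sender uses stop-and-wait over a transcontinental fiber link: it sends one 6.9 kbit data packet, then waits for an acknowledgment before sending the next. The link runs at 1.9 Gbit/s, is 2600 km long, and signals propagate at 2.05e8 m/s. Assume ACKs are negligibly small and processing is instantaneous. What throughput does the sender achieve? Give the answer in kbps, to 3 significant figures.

272 kbps

t_tx = L/R = 6900/1900000000 = 3.63158e-06 s.
t_prop = 2600000/2.05e+08 = 0.0126829 s; RTT = 0.0253659 s.
Cycle = t_tx + RTT = 0.0253695 s.
Throughput = L / cycle = 6900 / 0.0253695 = 272 kbps.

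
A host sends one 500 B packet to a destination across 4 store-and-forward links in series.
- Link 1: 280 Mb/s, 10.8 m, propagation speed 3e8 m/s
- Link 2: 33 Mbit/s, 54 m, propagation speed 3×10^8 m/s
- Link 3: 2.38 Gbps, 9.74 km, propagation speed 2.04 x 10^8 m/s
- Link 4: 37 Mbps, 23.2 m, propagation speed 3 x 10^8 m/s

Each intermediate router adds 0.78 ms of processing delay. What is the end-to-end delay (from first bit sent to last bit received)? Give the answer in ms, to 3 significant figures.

L = 500 × 8 = 4000 bits.
Transmission delays (L/R per hop): 0.0142857, 0.121212, 0.00168067, 0.108108 ms; sum = 0.245287 ms.
Propagation delays (d/s per hop): 3.6e-05, 0.00018, 0.0477451, 7.73333e-05 ms; sum = 0.0480384 ms.
Processing at 3 router(s): 3 × 0.78 ms = 2.34 ms.
End-to-end = 2.63 ms.

2.63 ms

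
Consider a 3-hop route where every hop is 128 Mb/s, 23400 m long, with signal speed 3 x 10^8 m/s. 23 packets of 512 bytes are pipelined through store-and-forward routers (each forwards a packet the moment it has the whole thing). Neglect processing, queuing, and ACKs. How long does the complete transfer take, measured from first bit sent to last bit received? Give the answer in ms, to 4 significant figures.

Per-hop transmission t_tx = L/R = 4096/128000000 = 0.032 ms.
Per-hop propagation t_prop = 23400/300000000 = 0.078 ms.
Pipeline fill: first packet needs 3·t_tx to clear all hops; remaining 22 packets each add one t_tx.
Total = (3+23-1)·t_tx + 3·t_prop = 25·0.032 + 3·0.078 = 1.034 ms.

1.034 ms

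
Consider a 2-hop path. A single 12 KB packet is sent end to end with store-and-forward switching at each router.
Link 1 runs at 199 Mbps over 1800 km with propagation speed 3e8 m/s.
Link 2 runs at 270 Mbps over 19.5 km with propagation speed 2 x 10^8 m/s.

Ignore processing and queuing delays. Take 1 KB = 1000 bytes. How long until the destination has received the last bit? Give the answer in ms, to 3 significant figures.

6.94 ms

L = 96000 bits.
Transmission delays (L/R per hop): 0.482412, 0.355556 ms; sum = 0.837968 ms.
Propagation delays (d/s per hop): 6, 0.0975 ms; sum = 6.0975 ms.
End-to-end = 6.94 ms.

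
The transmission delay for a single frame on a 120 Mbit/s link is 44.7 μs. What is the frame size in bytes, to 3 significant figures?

671 bytes

L = R × t_tx = 120000000 b/s × 4.47e-05 s = 5364 bits.
In bytes: 5364 / 8 = 671 bytes.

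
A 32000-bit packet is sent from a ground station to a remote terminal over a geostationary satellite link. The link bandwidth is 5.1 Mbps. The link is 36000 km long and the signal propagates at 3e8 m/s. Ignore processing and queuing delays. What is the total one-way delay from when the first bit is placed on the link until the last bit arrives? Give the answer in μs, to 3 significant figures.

126000 μs

Transmission delay = L/R = 32000 / 5100000 = 6274.51 μs.
Propagation delay = d/s = 36000000 m / 300000000 m/s = 120000 μs.
Total = 126000 μs.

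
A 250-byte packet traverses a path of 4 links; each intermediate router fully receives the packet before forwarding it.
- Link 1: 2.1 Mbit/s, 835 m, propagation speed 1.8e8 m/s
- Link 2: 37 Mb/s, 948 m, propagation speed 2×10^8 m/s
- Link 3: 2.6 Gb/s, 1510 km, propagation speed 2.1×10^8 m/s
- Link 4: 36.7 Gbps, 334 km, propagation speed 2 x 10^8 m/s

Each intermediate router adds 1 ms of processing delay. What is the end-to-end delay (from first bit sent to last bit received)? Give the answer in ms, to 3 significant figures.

L = 250 × 8 = 2000 bits.
Transmission delays (L/R per hop): 0.952381, 0.0540541, 0.000769231, 5.44959e-05 ms; sum = 1.00726 ms.
Propagation delays (d/s per hop): 0.00463889, 0.00474, 7.19048, 1.67 ms; sum = 8.86986 ms.
Processing at 3 router(s): 3 × 1 ms = 3 ms.
End-to-end = 12.9 ms.

12.9 ms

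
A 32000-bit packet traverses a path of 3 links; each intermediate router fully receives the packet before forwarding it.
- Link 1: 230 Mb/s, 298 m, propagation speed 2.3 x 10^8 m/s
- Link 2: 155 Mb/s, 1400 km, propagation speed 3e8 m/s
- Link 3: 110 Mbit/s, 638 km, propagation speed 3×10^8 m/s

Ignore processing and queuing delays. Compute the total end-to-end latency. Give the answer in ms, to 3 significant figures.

Transmission delays (L/R per hop): 0.13913, 0.206452, 0.290909 ms; sum = 0.636491 ms.
Propagation delays (d/s per hop): 0.00129565, 4.66667, 2.12667 ms; sum = 6.79463 ms.
End-to-end = 7.43 ms.

7.43 ms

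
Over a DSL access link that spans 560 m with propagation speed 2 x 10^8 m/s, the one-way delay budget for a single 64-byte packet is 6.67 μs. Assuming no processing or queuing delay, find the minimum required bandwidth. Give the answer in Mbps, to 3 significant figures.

L = 512 bits.
Propagation delay = 560 / 200000000 = 2.8 μs.
Transmission budget = 6.67 − 2.8 = 3.87 μs.
R ≥ L / t_tx = 512 bits / 3.87e-06 s = 132 Mbps.

132 Mbps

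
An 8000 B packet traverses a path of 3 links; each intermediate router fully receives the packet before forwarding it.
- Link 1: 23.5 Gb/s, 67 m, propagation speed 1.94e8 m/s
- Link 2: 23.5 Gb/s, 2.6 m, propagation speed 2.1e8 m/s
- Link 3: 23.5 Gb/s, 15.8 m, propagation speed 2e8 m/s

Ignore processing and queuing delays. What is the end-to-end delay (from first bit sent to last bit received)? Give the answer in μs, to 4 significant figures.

L = 8000 × 8 = 64000 bits.
Transmission delay per hop = L/R = 64000/23500000000 = 2.7234 μs; 3 hops → 8.17021 μs.
Propagation delays (d/s per hop): 0.345361, 0.012381, 0.079 μs; sum = 0.436742 μs.
End-to-end = 8.607 μs.

8.607 μs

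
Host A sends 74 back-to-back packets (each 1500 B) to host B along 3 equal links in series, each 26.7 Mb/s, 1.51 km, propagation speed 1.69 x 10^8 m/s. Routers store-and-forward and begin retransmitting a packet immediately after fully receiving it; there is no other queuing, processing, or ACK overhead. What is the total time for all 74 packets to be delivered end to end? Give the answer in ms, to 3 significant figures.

34.2 ms

Per-hop transmission t_tx = L/R = 12000/26700000 = 0.449438 ms.
Per-hop propagation t_prop = 1510/169000000 = 0.00893491 ms.
Pipeline fill: first packet needs 3·t_tx to clear all hops; remaining 73 packets each add one t_tx.
Total = (3+74-1)·t_tx + 3·t_prop = 76·0.449438 + 3·0.00893491 = 34.2 ms.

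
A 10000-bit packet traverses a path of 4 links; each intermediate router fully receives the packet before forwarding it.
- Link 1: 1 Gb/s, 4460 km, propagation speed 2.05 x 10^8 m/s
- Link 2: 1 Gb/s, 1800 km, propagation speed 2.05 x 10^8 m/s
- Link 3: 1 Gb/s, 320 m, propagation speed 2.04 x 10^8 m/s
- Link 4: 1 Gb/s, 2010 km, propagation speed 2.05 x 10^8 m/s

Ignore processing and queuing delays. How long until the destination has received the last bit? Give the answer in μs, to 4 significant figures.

Transmission delay per hop = L/R = 10000/1000000000 = 10 μs; 4 hops → 40 μs.
Propagation delays (d/s per hop): 21756.1, 8780.49, 1.56863, 9804.88 μs; sum = 40343 μs.
End-to-end = 40380 μs.

40380 μs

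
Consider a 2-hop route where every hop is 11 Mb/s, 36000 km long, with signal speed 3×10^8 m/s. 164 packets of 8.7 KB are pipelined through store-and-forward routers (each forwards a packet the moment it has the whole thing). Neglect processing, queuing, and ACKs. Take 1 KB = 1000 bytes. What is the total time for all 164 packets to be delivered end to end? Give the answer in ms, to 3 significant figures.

1280 ms

Per-hop transmission t_tx = L/R = 69600/11000000 = 6.32727 ms.
Per-hop propagation t_prop = 36000000/300000000 = 120 ms.
Pipeline fill: first packet needs 2·t_tx to clear all hops; remaining 163 packets each add one t_tx.
Total = (2+164-1)·t_tx + 2·t_prop = 165·6.32727 + 2·120 = 1280 ms.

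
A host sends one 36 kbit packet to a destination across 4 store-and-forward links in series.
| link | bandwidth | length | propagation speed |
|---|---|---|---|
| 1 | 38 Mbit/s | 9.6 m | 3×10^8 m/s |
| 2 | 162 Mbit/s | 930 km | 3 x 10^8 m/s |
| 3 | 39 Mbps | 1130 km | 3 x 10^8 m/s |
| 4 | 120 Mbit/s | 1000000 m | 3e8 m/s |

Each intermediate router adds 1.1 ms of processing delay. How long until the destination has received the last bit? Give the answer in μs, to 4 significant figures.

15890 μs

L = 36000 bits.
Transmission delays (L/R per hop): 947.368, 222.222, 923.077, 300 μs; sum = 2392.67 μs.
Propagation delays (d/s per hop): 0.032, 3100, 3766.67, 3333.33 μs; sum = 10200 μs.
Processing at 3 router(s): 3 × 1.1 ms = 3300 μs.
End-to-end = 15890 μs.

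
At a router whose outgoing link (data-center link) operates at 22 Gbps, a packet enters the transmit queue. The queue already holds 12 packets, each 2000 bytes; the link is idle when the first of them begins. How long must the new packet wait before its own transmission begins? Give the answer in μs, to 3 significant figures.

8.73 μs

Each queued packet: L/R = 16000/22000000000 = 0.727273 μs.
12 queued → 8.72727 μs.
Queuing delay = 8.73 μs.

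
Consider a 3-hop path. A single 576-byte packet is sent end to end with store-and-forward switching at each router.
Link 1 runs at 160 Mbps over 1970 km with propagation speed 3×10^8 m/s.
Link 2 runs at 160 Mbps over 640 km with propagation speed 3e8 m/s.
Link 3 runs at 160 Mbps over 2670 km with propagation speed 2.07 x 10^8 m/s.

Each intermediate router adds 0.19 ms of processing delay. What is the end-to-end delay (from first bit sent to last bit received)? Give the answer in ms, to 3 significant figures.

L = 576 × 8 = 4608 bits.
Transmission delay per hop = L/R = 4608/160000000 = 0.0288 ms; 3 hops → 0.0864 ms.
Propagation delays (d/s per hop): 6.56667, 2.13333, 12.8986 ms; sum = 21.5986 ms.
Processing at 2 router(s): 2 × 0.19 ms = 0.38 ms.
End-to-end = 22.1 ms.

22.1 ms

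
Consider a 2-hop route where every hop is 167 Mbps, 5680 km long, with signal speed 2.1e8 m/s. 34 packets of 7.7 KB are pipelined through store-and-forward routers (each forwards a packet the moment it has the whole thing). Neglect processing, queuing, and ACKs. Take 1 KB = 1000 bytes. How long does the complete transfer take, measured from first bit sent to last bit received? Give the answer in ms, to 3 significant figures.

Per-hop transmission t_tx = L/R = 61600/167000000 = 0.368862 ms.
Per-hop propagation t_prop = 5680000/210000000 = 27.0476 ms.
Pipeline fill: first packet needs 2·t_tx to clear all hops; remaining 33 packets each add one t_tx.
Total = (2+34-1)·t_tx + 2·t_prop = 35·0.368862 + 2·27.0476 = 67.0 ms.

67.0 ms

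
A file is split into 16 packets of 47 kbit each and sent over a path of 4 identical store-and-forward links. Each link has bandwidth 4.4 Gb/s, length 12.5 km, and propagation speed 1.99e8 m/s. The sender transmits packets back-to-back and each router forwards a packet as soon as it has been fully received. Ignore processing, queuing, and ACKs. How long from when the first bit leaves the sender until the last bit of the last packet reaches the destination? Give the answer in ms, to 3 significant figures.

Per-hop transmission t_tx = L/R = 47000/4400000000 = 0.0106818 ms.
Per-hop propagation t_prop = 12500/199000000 = 0.0628141 ms.
Pipeline fill: first packet needs 4·t_tx to clear all hops; remaining 15 packets each add one t_tx.
Total = (4+16-1)·t_tx + 4·t_prop = 19·0.0106818 + 4·0.0628141 = 0.454 ms.

0.454 ms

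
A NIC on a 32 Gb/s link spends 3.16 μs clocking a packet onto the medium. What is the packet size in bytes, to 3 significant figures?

L = R × t_tx = 32000000000 b/s × 3.16e-06 s = 101120 bits.
In bytes: 101120 / 8 = 12600 bytes.

12600 bytes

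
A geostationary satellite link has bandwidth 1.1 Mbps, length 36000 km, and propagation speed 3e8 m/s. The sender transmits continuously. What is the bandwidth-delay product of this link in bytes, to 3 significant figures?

Propagation delay = 36000000 / 300000000 = 0.12 s.
BDP = R × t_prop = 1100000 × 0.12 = 132000 bits.
In bytes: 132000/8 = 16500 bytes.

16500 bytes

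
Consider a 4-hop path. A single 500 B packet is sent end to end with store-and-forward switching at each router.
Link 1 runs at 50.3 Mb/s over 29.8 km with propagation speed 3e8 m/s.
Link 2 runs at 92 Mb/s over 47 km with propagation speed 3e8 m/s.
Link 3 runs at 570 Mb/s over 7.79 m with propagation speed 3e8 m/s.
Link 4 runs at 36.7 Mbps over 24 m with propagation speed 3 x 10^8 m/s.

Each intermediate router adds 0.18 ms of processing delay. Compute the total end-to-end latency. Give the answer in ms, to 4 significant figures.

1.035 ms

L = 500 × 8 = 4000 bits.
Transmission delays (L/R per hop): 0.0795229, 0.0434783, 0.00701754, 0.108992 ms; sum = 0.23901 ms.
Propagation delays (d/s per hop): 0.0993333, 0.156667, 2.59667e-05, 8e-05 ms; sum = 0.256106 ms.
Processing at 3 router(s): 3 × 0.18 ms = 0.54 ms.
End-to-end = 1.035 ms.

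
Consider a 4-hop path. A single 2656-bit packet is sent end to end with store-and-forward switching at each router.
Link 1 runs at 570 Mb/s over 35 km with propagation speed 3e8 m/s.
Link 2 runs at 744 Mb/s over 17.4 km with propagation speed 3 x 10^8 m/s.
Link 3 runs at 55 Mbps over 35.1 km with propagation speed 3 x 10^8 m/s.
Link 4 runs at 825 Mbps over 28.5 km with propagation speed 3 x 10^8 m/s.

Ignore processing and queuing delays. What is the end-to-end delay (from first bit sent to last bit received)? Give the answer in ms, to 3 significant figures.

0.446 ms

Transmission delays (L/R per hop): 0.00465965, 0.00356989, 0.0482909, 0.00321939 ms; sum = 0.0597398 ms.
Propagation delays (d/s per hop): 0.116667, 0.058, 0.117, 0.095 ms; sum = 0.386667 ms.
End-to-end = 0.446 ms.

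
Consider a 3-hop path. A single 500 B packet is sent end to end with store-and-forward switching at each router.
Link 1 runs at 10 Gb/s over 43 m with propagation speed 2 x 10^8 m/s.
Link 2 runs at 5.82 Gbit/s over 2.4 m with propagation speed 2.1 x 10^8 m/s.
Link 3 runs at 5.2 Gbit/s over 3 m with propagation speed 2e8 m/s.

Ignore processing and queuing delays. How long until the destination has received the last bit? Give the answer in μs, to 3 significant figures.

2.10 μs

L = 500 × 8 = 4000 bits.
Transmission delays (L/R per hop): 0.4, 0.687285, 0.769231 μs; sum = 1.85652 μs.
Propagation delays (d/s per hop): 0.215, 0.0114286, 0.015 μs; sum = 0.241429 μs.
End-to-end = 2.10 μs.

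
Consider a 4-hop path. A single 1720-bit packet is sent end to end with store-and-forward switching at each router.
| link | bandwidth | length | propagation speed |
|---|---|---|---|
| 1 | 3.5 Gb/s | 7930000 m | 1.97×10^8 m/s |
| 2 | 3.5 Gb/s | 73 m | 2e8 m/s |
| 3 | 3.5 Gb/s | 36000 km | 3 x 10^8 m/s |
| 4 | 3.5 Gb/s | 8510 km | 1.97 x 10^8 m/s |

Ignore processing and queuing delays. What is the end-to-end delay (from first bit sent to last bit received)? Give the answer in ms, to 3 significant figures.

203 ms

Transmission delay per hop = L/R = 1720/3500000000 = 0.000491429 ms; 4 hops → 0.00196571 ms.
Propagation delays (d/s per hop): 40.2538, 0.000365, 120, 43.198 ms; sum = 203.452 ms.
End-to-end = 203 ms.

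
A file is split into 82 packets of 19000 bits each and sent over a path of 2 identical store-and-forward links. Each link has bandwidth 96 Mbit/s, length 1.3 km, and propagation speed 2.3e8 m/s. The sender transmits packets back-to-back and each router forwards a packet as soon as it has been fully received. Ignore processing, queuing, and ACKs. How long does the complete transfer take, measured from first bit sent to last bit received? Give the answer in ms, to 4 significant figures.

16.44 ms

Per-hop transmission t_tx = L/R = 19000/96000000 = 0.197917 ms.
Per-hop propagation t_prop = 1300/2.3e+08 = 0.00565217 ms.
Pipeline fill: first packet needs 2·t_tx to clear all hops; remaining 81 packets each add one t_tx.
Total = (2+82-1)·t_tx + 2·t_prop = 83·0.197917 + 2·0.00565217 = 16.44 ms.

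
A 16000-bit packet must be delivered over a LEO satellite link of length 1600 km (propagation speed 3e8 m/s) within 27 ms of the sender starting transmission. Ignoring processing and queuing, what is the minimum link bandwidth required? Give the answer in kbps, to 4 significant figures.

Propagation delay = 1600000 / 300000000 = 5.33333 ms.
Transmission budget = 27 − 5.33333 = 21.6667 ms.
R ≥ L / t_tx = 16000 bits / 0.0216667 s = 738.5 kbps.

738.5 kbps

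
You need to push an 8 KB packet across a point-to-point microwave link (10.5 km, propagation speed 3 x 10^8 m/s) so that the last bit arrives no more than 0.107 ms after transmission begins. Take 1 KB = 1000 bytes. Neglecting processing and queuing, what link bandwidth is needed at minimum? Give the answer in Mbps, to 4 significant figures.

888.9 Mbps

L = 64000 bits.
Propagation delay = 10500 / 300000000 = 0.035 ms.
Transmission budget = 0.107 − 0.035 = 0.072 ms.
R ≥ L / t_tx = 64000 bits / 7.2e-05 s = 888.9 Mbps.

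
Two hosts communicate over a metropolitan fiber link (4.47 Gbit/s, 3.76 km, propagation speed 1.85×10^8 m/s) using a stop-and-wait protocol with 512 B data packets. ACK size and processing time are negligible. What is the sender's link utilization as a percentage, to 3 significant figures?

2.20 %

t_tx = L/R = 4096/4470000000 = 9.16331e-07 s.
t_prop = 3760/185000000 = 2.03243e-05 s; RTT = 4.06486e-05 s.
Cycle = t_tx + RTT = 4.1565e-05 s.
Utilization = t_tx / cycle = 9.16331e-07/4.1565e-05 = 2.20 %.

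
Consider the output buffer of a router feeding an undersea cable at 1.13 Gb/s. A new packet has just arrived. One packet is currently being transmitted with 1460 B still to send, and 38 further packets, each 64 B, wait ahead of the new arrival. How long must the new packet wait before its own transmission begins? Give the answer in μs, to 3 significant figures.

27.6 μs

Each queued packet: L/R = 512/1130000000 = 0.453097 μs.
38 queued → 17.2177 μs.
Plus remaining 11680 bits of current packet: 10.3363 μs.
Queuing delay = 27.6 μs.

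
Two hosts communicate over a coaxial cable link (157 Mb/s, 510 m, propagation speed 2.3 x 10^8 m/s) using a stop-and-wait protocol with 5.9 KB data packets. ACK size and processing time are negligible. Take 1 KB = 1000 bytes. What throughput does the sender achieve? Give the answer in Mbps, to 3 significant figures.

155 Mbps

t_tx = L/R = 47200/157000000 = 0.000300637 s.
t_prop = 510/2.3e+08 = 2.21739e-06 s; RTT = 4.43478e-06 s.
Cycle = t_tx + RTT = 0.000305072 s.
Throughput = L / cycle = 47200 / 0.000305072 = 155 Mbps.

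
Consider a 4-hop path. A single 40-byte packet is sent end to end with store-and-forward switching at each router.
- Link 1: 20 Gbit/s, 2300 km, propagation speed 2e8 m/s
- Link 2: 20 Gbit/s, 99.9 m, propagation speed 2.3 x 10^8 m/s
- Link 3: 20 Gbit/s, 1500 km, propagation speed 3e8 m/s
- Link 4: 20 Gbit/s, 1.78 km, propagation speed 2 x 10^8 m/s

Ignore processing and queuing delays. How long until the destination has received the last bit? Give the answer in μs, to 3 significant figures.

L = 40 × 8 = 320 bits.
Transmission delay per hop = L/R = 320/20000000000 = 0.016 μs; 4 hops → 0.064 μs.
Propagation delays (d/s per hop): 11500, 0.434348, 5000, 8.9 μs; sum = 16509.3 μs.
End-to-end = 16500 μs.

16500 μs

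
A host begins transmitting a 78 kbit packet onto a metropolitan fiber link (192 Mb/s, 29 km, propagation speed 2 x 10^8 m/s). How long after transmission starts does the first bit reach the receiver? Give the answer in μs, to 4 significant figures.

145.0 μs

First bit experiences only propagation delay: d/s = 29000/200000000 = 145.0 μs.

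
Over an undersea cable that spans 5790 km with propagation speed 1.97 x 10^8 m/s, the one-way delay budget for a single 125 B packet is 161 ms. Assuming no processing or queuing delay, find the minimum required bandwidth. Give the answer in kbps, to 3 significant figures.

L = 1000 bits.
Propagation delay = 5790000 / 197000000 = 29.3909 ms.
Transmission budget = 161 − 29.3909 = 131.609 ms.
R ≥ L / t_tx = 1000 bits / 0.131609 s = 7.60 kbps.

7.60 kbps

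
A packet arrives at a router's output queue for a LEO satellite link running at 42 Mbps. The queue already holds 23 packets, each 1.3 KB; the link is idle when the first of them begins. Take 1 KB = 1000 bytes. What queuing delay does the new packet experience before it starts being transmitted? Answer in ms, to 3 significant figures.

5.70 ms

Each queued packet: L/R = 10400/42000000 = 0.247619 ms.
23 queued → 5.69524 ms.
Queuing delay = 5.70 ms.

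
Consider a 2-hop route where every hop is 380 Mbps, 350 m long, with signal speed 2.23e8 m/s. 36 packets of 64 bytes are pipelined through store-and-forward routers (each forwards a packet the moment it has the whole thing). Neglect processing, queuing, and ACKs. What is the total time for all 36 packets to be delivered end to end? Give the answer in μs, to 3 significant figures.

Per-hop transmission t_tx = L/R = 512/380000000 = 1.34737 μs.
Per-hop propagation t_prop = 350/223000000 = 1.56951 μs.
Pipeline fill: first packet needs 2·t_tx to clear all hops; remaining 35 packets each add one t_tx.
Total = (2+36-1)·t_tx + 2·t_prop = 37·1.34737 + 2·1.56951 = 53.0 μs.

53.0 μs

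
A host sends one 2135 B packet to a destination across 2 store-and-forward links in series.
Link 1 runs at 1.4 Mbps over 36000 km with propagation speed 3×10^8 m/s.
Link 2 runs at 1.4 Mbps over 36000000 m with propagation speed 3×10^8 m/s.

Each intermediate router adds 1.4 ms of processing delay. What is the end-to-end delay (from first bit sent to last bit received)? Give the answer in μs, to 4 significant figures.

L = 2135 × 8 = 17080 bits.
Transmission delay per hop = L/R = 17080/1400000 = 12200 μs; 2 hops → 24400 μs.
Propagation delays (d/s per hop): 120000, 120000 μs; sum = 240000 μs.
Processing at 1 router(s): 1 × 1.4 ms = 1400 μs.
End-to-end = 265800 μs.

265800 μs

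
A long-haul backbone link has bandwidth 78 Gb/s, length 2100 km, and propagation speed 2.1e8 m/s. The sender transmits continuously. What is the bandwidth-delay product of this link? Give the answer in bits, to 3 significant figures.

780000000 bits

Propagation delay = 2100000 / 210000000 = 0.01 s.
BDP = R × t_prop = 78000000000 × 0.01 = 780000000 bits.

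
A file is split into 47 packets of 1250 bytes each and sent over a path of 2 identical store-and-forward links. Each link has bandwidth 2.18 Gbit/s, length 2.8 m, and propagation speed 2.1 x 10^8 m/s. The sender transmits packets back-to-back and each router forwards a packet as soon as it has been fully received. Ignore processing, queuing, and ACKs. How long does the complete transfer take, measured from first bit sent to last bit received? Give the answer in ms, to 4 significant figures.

0.2202 ms

Per-hop transmission t_tx = L/R = 10000/2180000000 = 0.00458716 ms.
Per-hop propagation t_prop = 2.8/210000000 = 1.33333e-05 ms.
Pipeline fill: first packet needs 2·t_tx to clear all hops; remaining 46 packets each add one t_tx.
Total = (2+47-1)·t_tx + 2·t_prop = 48·0.00458716 + 2·1.33333e-05 = 0.2202 ms.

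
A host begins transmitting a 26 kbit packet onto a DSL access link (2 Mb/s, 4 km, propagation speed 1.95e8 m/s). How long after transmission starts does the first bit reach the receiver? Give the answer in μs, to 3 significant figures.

First bit experiences only propagation delay: d/s = 4000/195000000 = 20.5 μs.

20.5 μs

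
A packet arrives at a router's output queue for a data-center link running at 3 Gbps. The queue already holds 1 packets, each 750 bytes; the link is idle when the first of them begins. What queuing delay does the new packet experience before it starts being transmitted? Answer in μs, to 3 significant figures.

2.00 μs

Each queued packet: L/R = 6000/3000000000 = 2 μs.
1 queued → 2 μs.
Queuing delay = 2.00 μs.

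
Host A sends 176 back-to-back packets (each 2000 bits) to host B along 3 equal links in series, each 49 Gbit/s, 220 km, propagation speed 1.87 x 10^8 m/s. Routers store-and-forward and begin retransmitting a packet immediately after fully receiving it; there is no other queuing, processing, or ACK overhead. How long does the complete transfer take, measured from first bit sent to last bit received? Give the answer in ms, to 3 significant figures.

Per-hop transmission t_tx = L/R = 2000/49000000000 = 4.08163e-05 ms.
Per-hop propagation t_prop = 220000/187000000 = 1.17647 ms.
Pipeline fill: first packet needs 3·t_tx to clear all hops; remaining 175 packets each add one t_tx.
Total = (3+176-1)·t_tx + 3·t_prop = 178·4.08163e-05 + 3·1.17647 = 3.54 ms.

3.54 ms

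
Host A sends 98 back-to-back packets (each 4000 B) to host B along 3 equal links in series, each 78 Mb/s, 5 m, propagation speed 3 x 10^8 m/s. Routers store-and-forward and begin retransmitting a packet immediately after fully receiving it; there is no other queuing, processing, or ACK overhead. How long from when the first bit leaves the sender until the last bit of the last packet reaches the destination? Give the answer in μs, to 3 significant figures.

41000 μs

Per-hop transmission t_tx = L/R = 32000/78000000 = 410.256 μs.
Per-hop propagation t_prop = 5/300000000 = 0.0166667 μs.
Pipeline fill: first packet needs 3·t_tx to clear all hops; remaining 97 packets each add one t_tx.
Total = (3+98-1)·t_tx + 3·t_prop = 100·410.256 + 3·0.0166667 = 41000 μs.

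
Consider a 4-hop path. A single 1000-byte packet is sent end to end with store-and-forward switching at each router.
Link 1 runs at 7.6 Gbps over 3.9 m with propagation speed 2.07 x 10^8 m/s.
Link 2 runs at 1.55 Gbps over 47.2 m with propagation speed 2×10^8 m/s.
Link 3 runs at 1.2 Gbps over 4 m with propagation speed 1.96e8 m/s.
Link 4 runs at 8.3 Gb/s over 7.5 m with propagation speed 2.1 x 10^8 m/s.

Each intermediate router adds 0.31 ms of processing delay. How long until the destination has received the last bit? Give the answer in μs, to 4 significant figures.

944.2 μs

L = 1000 × 8 = 8000 bits.
Transmission delays (L/R per hop): 1.05263, 5.16129, 6.66667, 0.963855 μs; sum = 13.8444 μs.
Propagation delays (d/s per hop): 0.0188406, 0.236, 0.0204082, 0.0357143 μs; sum = 0.310963 μs.
Processing at 3 router(s): 3 × 0.31 ms = 930 μs.
End-to-end = 944.2 μs.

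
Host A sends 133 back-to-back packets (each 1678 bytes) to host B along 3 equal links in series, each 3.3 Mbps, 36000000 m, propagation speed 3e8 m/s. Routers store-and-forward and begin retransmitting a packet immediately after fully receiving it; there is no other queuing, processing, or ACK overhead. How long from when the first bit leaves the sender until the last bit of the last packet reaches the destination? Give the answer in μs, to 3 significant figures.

Per-hop transmission t_tx = L/R = 13424/3300000 = 4067.88 μs.
Per-hop propagation t_prop = 36000000/300000000 = 120000 μs.
Pipeline fill: first packet needs 3·t_tx to clear all hops; remaining 132 packets each add one t_tx.
Total = (3+133-1)·t_tx + 3·t_prop = 135·4067.88 + 3·120000 = 909000 μs.

909000 μs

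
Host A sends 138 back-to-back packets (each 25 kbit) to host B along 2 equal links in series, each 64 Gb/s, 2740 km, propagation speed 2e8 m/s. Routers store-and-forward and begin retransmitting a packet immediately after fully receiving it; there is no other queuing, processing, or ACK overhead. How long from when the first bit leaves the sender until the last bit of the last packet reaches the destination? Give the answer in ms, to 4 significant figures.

27.45 ms

Per-hop transmission t_tx = L/R = 25000/64000000000 = 0.000390625 ms.
Per-hop propagation t_prop = 2740000/200000000 = 13.7 ms.
Pipeline fill: first packet needs 2·t_tx to clear all hops; remaining 137 packets each add one t_tx.
Total = (2+138-1)·t_tx + 2·t_prop = 139·0.000390625 + 2·13.7 = 27.45 ms.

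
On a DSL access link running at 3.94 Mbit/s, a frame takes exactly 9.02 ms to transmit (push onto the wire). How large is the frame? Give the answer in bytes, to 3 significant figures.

4440 bytes

L = R × t_tx = 3940000 b/s × 0.00902 s = 35538.8 bits.
In bytes: 35538.8 / 8 = 4440 bytes.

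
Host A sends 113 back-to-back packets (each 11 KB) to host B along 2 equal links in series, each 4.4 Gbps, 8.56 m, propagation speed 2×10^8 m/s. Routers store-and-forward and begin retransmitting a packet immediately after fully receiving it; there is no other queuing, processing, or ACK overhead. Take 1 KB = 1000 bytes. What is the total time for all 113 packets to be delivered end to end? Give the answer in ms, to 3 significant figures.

2.28 ms

Per-hop transmission t_tx = L/R = 88000/4400000000 = 0.02 ms.
Per-hop propagation t_prop = 8.56/200000000 = 4.28e-05 ms.
Pipeline fill: first packet needs 2·t_tx to clear all hops; remaining 112 packets each add one t_tx.
Total = (2+113-1)·t_tx + 2·t_prop = 114·0.02 + 2·4.28e-05 = 2.28 ms.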